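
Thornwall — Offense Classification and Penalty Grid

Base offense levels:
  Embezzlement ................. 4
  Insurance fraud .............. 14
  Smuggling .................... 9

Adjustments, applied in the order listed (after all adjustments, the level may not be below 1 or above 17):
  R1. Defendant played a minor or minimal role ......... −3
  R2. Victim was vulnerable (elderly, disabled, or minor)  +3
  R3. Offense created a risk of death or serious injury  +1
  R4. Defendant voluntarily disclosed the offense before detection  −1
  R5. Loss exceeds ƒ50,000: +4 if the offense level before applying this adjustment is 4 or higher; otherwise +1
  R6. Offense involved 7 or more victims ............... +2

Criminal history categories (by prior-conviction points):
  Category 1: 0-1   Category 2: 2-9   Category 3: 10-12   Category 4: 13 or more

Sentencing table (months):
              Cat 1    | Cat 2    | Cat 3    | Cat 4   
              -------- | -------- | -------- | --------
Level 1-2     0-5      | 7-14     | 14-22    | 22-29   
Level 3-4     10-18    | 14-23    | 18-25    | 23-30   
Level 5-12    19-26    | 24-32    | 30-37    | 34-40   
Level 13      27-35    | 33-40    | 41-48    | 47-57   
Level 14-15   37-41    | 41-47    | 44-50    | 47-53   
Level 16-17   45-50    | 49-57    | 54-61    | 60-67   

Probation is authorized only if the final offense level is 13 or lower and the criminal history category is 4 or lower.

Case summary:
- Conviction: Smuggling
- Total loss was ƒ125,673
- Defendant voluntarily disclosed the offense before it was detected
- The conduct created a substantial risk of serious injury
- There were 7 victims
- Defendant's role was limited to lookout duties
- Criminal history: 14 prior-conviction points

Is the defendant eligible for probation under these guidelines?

Base offense level for smuggling: 9.
R1 applies: 9 − 3 = 6.
R3 applies: 6 + 1 = 7.
R4 applies: 7 − 1 = 6.
R5 applies (level before this adjustment is 6 ≥ 4, so +4): 6 + 4 = 10.
R6 applies: 10 + 2 = 12.
Final offense level: 12.
Criminal history: 14 prior points → Category 4 (13+).
Level 12 falls in the 5-12 band.
Grid: Level 5-12 × Category 4 = 34-40 months.
Probation check: level 12 ≤ 13 and category 4 ≤ 4 → eligible.

Yes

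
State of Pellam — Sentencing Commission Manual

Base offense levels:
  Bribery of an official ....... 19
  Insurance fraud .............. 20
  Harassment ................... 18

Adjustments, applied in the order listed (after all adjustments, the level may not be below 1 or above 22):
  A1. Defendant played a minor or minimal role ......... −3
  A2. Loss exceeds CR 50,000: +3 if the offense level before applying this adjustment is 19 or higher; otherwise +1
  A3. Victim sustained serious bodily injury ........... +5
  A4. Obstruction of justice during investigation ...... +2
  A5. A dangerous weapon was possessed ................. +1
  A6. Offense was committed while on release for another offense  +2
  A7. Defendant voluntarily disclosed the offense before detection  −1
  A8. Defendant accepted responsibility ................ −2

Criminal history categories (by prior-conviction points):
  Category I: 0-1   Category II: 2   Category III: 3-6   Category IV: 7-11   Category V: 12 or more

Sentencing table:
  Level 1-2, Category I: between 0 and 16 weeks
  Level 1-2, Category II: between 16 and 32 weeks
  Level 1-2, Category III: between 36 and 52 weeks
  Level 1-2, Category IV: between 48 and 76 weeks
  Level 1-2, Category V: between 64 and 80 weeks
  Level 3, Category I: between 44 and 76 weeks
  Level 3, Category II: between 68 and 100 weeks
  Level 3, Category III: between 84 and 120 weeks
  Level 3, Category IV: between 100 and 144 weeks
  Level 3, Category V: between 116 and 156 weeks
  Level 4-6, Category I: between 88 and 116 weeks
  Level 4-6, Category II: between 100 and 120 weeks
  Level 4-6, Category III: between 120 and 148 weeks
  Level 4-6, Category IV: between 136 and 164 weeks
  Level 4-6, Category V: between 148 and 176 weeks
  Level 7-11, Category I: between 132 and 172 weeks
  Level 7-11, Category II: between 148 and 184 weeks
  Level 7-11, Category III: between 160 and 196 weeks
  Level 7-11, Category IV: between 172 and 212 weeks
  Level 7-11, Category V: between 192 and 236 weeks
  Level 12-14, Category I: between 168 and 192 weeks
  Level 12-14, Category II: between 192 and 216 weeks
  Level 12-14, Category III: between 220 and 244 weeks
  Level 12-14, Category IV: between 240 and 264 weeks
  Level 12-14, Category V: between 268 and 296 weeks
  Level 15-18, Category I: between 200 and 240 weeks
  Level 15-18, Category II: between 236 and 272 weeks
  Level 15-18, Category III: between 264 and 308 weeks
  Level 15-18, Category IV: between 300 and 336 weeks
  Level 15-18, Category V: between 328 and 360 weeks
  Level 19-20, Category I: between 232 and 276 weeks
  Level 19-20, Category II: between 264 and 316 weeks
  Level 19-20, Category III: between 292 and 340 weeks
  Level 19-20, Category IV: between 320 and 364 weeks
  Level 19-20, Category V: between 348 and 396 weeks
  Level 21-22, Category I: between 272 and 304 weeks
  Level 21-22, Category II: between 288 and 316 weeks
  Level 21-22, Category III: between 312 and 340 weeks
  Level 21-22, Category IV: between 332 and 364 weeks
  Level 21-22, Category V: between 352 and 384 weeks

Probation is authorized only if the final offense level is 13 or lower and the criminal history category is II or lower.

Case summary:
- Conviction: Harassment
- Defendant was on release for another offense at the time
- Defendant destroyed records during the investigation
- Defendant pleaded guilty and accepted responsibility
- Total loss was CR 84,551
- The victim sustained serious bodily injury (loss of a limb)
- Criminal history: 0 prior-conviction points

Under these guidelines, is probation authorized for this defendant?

Base offense level for harassment: 18.
A2 applies (level before this adjustment is 18 < 19, so +1): 18 + 1 = 19.
A3 applies: 19 + 5 = 24.
A4 applies: 24 + 2 = 26.
A5 does not apply.
A6 applies: 26 + 2 = 28.
A8 applies: 28 − 2 = 26.
Level 26 exceeds the maximum of 22; capped at 22.
Final offense level: 22.
Criminal history: 0 prior points → Category I (0-1).
Level 22 falls in the 21-22 band.
Grid: Level 21-22 × Category I = 272-304 weeks.
Probation check: level 22 > 13 and category I ≤ II → not eligible.

No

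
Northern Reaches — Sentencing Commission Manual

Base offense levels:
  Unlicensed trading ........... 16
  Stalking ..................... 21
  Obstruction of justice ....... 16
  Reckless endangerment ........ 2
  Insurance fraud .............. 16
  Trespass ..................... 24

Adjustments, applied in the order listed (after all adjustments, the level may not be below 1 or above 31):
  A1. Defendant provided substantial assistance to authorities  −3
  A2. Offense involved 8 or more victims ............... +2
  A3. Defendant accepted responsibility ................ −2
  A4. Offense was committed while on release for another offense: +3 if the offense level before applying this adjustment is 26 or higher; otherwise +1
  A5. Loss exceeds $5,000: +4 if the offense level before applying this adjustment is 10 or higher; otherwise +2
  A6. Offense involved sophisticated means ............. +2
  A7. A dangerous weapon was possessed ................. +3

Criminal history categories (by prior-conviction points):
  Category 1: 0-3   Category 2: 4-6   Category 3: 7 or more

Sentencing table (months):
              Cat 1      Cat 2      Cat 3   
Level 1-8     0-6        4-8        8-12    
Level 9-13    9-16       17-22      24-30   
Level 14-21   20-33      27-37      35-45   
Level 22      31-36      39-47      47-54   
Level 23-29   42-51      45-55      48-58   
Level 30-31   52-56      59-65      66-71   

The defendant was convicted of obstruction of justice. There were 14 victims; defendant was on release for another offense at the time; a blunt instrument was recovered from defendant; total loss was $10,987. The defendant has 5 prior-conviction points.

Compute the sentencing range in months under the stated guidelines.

Base offense level for obstruction of justice: 16.
A1 does not apply.
A2 applies: 16 + 2 = 18.
A3 does not apply.
A4 applies (level before this adjustment is 18 < 26, so +1): 18 + 1 = 19.
A5 applies (level before this adjustment is 19 ≥ 10, so +4): 19 + 4 = 23.
A6 does not apply.
A7 applies: 23 + 3 = 26.
Final offense level: 26.
Criminal history: 5 prior points → Category 2 (4-6).
Level 26 falls in the 23-29 band.
Grid: Level 23-29 × Category 2 = 45-55 months.

45-55 months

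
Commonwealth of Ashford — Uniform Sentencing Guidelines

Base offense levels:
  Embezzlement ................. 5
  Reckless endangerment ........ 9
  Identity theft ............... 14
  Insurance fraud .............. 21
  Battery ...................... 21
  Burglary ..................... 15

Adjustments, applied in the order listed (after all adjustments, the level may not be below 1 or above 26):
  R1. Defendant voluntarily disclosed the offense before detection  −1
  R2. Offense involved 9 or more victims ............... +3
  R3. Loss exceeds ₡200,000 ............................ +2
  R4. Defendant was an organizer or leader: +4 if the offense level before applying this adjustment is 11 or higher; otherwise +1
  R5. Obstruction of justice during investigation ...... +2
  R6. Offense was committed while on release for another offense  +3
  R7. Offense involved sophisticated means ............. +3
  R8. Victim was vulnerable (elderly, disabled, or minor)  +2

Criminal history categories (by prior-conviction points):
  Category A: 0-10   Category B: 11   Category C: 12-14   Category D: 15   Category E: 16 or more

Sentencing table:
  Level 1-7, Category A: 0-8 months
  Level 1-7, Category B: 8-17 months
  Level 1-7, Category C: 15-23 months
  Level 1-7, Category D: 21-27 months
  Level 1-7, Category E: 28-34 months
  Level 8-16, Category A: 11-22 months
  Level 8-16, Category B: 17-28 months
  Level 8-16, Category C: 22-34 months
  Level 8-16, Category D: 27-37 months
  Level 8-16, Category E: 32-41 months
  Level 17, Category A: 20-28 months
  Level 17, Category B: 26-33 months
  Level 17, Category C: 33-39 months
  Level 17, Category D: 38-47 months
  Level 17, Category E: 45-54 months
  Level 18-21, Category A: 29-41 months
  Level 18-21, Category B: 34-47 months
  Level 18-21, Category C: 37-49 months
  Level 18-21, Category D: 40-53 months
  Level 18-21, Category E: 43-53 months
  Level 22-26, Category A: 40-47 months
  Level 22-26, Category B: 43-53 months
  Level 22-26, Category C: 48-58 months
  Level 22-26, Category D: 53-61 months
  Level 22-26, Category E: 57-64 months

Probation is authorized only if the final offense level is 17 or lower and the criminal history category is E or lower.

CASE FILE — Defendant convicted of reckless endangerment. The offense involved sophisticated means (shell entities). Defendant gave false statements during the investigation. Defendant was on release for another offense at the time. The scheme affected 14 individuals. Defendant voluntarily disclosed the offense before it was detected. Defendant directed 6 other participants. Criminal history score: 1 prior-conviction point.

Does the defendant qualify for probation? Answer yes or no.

Base offense level for reckless endangerment: 9.
R1 applies: 9 − 1 = 8.
R2 applies: 8 + 3 = 11.
R3 does not apply.
R4 applies (level before this adjustment is 11 ≥ 11, so +4): 11 + 4 = 15.
R5 applies: 15 + 2 = 17.
R6 applies: 17 + 3 = 20.
R7 applies: 20 + 3 = 23.
R8 does not apply.
Final offense level: 23.
Criminal history: 1 prior point → Category A (0-10).
Level 23 falls in the 22-26 band.
Grid: Level 22-26 × Category A = 40-47 months.
Probation check: level 23 > 17 and category A ≤ E → not eligible.

No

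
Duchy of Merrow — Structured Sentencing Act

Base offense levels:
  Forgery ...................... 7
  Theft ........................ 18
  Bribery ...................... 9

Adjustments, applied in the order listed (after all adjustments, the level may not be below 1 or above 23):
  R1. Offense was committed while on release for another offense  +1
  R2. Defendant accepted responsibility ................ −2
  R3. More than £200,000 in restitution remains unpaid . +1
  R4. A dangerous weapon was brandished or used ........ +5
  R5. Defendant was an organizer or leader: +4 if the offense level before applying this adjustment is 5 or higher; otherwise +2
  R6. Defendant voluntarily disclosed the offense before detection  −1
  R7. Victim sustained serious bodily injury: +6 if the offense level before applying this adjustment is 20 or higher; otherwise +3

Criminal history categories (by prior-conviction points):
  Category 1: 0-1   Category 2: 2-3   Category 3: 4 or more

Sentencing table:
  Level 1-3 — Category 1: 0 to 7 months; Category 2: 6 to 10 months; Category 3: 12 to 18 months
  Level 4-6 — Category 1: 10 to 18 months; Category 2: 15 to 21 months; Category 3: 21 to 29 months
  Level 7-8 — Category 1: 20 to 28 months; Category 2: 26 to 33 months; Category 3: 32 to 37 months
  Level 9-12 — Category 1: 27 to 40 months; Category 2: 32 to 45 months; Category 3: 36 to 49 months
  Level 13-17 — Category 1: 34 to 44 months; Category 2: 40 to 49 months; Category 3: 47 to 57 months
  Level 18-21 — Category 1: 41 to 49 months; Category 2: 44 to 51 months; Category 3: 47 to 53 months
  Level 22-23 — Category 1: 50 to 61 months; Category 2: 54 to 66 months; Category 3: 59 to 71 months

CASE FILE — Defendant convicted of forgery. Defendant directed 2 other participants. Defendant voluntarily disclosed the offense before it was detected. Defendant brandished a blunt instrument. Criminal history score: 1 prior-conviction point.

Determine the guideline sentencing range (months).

34-44 months

Base offense level for forgery: 7.
R2 does not apply.
R4 applies: 7 + 5 = 12.
R5 applies (level before this adjustment is 12 ≥ 5, so +4): 12 + 4 = 16.
R6 applies: 16 − 1 = 15.
Final offense level: 15.
Criminal history: 1 prior point → Category 1 (0-1).
Level 15 falls in the 13-17 band.
Grid: Level 13-17 × Category 1 = 34-44 months.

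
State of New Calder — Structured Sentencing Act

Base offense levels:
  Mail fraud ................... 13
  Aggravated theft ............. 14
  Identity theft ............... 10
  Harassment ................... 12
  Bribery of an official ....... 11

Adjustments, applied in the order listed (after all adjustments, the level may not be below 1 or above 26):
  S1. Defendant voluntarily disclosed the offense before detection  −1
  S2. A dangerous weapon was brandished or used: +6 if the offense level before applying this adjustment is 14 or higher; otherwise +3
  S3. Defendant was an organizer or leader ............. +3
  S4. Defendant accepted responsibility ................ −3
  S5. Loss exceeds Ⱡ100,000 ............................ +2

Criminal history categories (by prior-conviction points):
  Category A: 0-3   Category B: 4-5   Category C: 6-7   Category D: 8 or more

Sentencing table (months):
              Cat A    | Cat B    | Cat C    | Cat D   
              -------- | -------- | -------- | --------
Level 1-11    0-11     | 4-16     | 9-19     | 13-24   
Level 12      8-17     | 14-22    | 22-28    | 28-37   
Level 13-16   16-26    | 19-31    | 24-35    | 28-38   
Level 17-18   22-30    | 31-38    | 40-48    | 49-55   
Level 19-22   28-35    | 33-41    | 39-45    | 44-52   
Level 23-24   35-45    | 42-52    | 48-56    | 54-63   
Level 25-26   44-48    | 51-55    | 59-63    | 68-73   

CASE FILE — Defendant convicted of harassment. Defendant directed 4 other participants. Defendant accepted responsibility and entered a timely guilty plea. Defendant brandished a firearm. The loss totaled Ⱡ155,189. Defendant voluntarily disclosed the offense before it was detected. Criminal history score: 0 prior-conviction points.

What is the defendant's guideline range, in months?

16-26 months

Base offense level for harassment: 12.
S1 applies: 12 − 1 = 11.
S2 applies (level before this adjustment is 11 < 14, so +3): 11 + 3 = 14.
S3 applies: 14 + 3 = 17.
S4 applies: 17 − 3 = 14.
S5 applies: 14 + 2 = 16.
Final offense level: 16.
Criminal history: 0 prior points → Category A (0-3).
Level 16 falls in the 13-16 band.
Grid: Level 13-16 × Category A = 16-26 months.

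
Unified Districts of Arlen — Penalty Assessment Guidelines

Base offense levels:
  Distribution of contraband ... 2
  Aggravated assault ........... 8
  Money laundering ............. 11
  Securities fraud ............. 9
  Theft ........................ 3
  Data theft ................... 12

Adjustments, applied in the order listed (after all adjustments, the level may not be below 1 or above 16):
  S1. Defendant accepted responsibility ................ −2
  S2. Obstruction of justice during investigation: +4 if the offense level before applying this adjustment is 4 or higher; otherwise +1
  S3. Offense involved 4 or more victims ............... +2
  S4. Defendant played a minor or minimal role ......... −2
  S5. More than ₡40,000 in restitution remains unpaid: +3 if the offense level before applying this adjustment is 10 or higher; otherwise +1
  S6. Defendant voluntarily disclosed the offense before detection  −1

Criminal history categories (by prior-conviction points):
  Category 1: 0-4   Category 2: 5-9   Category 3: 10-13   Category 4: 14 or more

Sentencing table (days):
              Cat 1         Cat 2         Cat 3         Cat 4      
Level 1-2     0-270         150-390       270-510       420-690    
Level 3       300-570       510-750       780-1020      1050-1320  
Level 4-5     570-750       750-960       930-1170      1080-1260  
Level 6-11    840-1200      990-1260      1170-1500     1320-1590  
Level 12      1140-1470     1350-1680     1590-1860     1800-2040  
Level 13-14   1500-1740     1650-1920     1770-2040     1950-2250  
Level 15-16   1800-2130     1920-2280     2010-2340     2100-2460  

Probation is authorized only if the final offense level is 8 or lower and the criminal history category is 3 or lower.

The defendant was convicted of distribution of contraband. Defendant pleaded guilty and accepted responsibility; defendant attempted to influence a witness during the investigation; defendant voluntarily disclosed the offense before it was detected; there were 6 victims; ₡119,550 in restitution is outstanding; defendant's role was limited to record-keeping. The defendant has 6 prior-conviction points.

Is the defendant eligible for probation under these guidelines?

Base offense level for distribution of contraband: 2.
S1 applies: 2 − 2 = 0.
S2 applies (level before this adjustment is 0 < 4, so +1): 0 + 1 = 1.
S3 applies: 1 + 2 = 3.
S4 applies: 3 − 2 = 1.
S5 applies (level before this adjustment is 1 < 10, so +1): 1 + 1 = 2.
S6 applies: 2 − 1 = 1.
Final offense level: 1.
Criminal history: 6 prior points → Category 2 (5-9).
Level 1 falls in the 1-2 band.
Grid: Level 1-2 × Category 2 = 150-390 days.
Probation check: level 1 ≤ 8 and category 2 ≤ 3 → eligible.

Yes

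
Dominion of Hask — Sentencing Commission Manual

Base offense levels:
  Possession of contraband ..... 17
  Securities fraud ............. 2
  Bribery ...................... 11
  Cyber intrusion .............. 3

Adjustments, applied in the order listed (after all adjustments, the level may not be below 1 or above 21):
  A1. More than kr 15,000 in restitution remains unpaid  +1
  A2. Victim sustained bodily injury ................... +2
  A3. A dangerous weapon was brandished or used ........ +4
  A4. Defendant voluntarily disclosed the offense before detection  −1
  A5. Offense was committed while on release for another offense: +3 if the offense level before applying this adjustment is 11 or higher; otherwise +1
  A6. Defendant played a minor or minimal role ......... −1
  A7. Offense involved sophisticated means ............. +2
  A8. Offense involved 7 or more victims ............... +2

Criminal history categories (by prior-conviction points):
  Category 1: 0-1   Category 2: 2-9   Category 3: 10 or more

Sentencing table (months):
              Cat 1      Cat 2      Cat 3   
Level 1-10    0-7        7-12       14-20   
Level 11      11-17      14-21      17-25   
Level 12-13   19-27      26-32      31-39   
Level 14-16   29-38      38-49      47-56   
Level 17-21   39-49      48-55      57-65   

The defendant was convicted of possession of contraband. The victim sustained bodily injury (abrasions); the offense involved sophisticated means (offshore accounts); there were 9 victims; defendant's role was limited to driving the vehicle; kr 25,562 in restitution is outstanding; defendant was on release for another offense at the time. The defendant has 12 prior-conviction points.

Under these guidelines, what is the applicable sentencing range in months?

Base offense level for possession of contraband: 17.
A1 applies: 17 + 1 = 18.
A2 applies: 18 + 2 = 20.
A5 applies (level before this adjustment is 20 ≥ 11, so +3): 20 + 3 = 23.
A6 applies: 23 − 1 = 22.
A7 applies: 22 + 2 = 24.
A8 applies: 24 + 2 = 26.
Level 26 exceeds the maximum of 21; capped at 21.
Final offense level: 21.
Criminal history: 12 prior points → Category 3 (10+).
Level 21 falls in the 17-21 band.
Grid: Level 17-21 × Category 3 = 57-65 months.

57-65 months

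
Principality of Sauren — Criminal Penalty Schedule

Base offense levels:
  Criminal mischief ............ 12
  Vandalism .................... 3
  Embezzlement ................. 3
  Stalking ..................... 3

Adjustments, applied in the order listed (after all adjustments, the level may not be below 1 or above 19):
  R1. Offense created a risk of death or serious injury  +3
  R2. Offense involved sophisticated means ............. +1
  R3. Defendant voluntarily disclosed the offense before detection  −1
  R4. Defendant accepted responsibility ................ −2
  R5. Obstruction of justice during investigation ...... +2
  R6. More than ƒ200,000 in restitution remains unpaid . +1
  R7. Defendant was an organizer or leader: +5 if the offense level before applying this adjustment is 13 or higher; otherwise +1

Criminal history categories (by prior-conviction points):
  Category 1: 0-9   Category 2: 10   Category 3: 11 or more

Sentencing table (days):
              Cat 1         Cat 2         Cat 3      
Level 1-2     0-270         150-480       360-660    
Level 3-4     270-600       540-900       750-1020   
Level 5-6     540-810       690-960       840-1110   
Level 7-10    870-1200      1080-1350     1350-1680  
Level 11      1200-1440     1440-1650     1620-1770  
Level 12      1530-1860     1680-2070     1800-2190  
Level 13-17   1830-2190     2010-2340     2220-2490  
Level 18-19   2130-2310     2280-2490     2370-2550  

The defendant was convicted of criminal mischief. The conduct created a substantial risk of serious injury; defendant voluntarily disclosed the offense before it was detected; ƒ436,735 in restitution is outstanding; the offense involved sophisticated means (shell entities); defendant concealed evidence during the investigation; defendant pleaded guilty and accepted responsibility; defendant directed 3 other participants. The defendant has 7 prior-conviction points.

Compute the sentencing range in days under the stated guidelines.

2130-2310 days

Base offense level for criminal mischief: 12.
R1 applies: 12 + 3 = 15.
R2 applies: 15 + 1 = 16.
R3 applies: 16 − 1 = 15.
R4 applies: 15 − 2 = 13.
R5 applies: 13 + 2 = 15.
R6 applies: 15 + 1 = 16.
R7 applies (level before this adjustment is 16 ≥ 13, so +5): 16 + 5 = 21.
Level 21 exceeds the maximum of 19; capped at 19.
Final offense level: 19.
Criminal history: 7 prior points → Category 1 (0-9).
Level 19 falls in the 18-19 band.
Grid: Level 18-19 × Category 1 = 2130-2310 days.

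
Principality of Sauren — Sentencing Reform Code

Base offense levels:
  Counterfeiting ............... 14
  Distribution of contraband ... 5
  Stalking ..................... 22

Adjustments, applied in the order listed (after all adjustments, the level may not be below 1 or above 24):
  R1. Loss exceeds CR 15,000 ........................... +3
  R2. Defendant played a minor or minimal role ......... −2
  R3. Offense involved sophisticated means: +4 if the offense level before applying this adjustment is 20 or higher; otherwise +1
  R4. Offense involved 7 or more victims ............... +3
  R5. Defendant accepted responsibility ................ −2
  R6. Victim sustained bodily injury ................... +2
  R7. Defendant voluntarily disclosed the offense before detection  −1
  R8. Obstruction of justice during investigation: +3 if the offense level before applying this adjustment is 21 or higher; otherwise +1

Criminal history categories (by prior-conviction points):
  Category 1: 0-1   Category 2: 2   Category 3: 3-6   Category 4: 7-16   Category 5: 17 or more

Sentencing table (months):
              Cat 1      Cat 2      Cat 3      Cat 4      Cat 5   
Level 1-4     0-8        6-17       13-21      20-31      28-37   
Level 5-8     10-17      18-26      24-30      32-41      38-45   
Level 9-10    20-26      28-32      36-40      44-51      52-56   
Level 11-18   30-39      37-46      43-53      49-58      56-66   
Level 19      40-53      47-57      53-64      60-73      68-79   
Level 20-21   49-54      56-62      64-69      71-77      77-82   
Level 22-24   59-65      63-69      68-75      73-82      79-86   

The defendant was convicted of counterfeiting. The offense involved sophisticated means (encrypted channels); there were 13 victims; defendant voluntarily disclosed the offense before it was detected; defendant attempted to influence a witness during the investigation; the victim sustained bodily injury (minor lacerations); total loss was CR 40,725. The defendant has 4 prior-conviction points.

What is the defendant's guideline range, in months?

68-75 months

Base offense level for counterfeiting: 14.
R1 applies: 14 + 3 = 17.
R2 does not apply.
R3 applies (level before this adjustment is 17 < 20, so +1): 17 + 1 = 18.
R4 applies: 18 + 3 = 21.
R5 does not apply.
R6 applies: 21 + 2 = 23.
R7 applies: 23 − 1 = 22.
R8 applies (level before this adjustment is 22 ≥ 21, so +3): 22 + 3 = 25.
Level 25 exceeds the maximum of 24; capped at 24.
Final offense level: 24.
Criminal history: 4 prior points → Category 3 (3-6).
Level 24 falls in the 22-24 band.
Grid: Level 22-24 × Category 3 = 68-75 months.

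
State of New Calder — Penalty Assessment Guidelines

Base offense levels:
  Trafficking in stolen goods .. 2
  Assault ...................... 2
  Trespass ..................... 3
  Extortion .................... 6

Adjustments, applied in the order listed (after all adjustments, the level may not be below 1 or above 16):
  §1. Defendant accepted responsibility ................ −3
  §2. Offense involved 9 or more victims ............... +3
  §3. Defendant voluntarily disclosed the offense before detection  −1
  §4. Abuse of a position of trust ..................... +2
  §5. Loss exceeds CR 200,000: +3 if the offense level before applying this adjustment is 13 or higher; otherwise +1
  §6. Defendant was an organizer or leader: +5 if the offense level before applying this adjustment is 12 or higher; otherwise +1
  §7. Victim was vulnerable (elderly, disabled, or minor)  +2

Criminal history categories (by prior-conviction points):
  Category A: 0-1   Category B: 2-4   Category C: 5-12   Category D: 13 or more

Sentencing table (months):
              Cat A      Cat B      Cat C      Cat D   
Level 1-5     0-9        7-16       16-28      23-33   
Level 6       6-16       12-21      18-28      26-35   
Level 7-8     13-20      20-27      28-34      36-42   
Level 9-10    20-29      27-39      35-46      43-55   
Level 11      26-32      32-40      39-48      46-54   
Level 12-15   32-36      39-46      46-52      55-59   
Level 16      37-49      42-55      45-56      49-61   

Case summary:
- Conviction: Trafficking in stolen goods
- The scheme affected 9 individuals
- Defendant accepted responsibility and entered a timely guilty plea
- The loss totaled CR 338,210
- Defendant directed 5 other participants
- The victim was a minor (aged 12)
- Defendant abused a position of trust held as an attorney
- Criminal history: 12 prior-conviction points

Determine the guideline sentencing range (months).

28-34 months

Base offense level for trafficking in stolen goods: 2.
§1 applies: 2 − 3 = -1.
§2 applies: -1 + 3 = 2.
§4 applies: 2 + 2 = 4.
§5 applies (level before this adjustment is 4 < 13, so +1): 4 + 1 = 5.
§6 applies (level before this adjustment is 5 < 12, so +1): 5 + 1 = 6.
§7 applies: 6 + 2 = 8.
Final offense level: 8.
Criminal history: 12 prior points → Category C (5-12).
Level 8 falls in the 7-8 band.
Grid: Level 7-8 × Category C = 28-34 months.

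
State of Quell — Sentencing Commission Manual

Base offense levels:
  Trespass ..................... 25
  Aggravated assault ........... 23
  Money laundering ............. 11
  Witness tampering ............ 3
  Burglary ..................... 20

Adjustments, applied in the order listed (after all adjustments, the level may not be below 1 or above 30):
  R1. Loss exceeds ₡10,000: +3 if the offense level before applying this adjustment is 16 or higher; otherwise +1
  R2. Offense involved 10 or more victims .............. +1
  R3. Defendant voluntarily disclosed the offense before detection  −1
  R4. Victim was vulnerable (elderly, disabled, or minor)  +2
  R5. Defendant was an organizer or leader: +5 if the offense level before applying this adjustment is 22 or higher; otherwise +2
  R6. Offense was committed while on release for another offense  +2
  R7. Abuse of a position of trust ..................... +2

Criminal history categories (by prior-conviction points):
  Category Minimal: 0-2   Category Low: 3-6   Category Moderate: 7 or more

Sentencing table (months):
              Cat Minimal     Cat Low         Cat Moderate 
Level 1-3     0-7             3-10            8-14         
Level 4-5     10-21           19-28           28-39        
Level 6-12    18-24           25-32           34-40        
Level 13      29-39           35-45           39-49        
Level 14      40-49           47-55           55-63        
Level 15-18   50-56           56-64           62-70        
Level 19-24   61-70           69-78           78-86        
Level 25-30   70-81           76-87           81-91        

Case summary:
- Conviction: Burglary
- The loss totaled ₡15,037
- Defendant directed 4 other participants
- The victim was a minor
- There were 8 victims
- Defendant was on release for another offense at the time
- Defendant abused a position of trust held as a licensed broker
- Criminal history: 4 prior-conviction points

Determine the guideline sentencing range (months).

Base offense level for burglary: 20.
R1 applies (level before this adjustment is 20 ≥ 16, so +3): 20 + 3 = 23.
R4 applies: 23 + 2 = 25.
R5 applies (level before this adjustment is 25 ≥ 22, so +5): 25 + 5 = 30.
R6 applies: 30 + 2 = 32.
R7 applies: 32 + 2 = 34.
Level 34 exceeds the maximum of 30; capped at 30.
Final offense level: 30.
Criminal history: 4 prior points → Category Low (3-6).
Level 30 falls in the 25-30 band.
Grid: Level 25-30 × Category Low = 76-87 months.

76-87 months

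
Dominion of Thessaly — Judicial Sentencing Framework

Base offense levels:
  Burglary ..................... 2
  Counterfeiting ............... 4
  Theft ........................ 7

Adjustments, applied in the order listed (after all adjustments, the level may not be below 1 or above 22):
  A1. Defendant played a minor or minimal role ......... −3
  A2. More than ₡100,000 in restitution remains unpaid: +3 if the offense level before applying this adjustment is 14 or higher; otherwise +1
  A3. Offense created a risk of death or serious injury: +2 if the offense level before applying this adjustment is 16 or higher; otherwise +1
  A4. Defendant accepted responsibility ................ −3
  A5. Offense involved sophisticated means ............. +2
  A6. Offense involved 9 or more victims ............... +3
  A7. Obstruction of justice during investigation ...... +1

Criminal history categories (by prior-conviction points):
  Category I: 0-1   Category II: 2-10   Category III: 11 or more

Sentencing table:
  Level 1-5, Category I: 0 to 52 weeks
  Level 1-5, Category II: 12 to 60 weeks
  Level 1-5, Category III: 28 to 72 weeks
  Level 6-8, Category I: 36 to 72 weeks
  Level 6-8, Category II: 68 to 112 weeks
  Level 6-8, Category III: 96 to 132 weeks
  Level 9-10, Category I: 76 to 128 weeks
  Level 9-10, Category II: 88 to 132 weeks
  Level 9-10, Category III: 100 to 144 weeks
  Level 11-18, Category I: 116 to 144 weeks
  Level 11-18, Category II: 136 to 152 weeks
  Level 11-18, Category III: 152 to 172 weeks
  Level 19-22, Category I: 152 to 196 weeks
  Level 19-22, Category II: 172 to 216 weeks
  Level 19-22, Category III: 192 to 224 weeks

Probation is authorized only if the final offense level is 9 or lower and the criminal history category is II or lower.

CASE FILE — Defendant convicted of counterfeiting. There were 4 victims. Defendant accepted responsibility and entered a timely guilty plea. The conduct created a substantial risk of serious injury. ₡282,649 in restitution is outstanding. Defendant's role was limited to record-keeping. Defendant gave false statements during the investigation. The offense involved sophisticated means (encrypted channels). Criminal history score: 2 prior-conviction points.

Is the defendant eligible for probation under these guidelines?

Yes

Base offense level for counterfeiting: 4.
A1 applies: 4 − 3 = 1.
A2 applies (level before this adjustment is 1 < 14, so +1): 1 + 1 = 2.
A3 applies (level before this adjustment is 2 < 16, so +1): 2 + 1 = 3.
A4 applies: 3 − 3 = 0.
A5 applies: 0 + 2 = 2.
A6 does not apply.
A7 applies: 2 + 1 = 3.
Final offense level: 3.
Criminal history: 2 prior points → Category II (2-10).
Level 3 falls in the 1-5 band.
Grid: Level 1-5 × Category II = 12-60 weeks.
Probation check: level 3 ≤ 9 and category II ≤ II → eligible.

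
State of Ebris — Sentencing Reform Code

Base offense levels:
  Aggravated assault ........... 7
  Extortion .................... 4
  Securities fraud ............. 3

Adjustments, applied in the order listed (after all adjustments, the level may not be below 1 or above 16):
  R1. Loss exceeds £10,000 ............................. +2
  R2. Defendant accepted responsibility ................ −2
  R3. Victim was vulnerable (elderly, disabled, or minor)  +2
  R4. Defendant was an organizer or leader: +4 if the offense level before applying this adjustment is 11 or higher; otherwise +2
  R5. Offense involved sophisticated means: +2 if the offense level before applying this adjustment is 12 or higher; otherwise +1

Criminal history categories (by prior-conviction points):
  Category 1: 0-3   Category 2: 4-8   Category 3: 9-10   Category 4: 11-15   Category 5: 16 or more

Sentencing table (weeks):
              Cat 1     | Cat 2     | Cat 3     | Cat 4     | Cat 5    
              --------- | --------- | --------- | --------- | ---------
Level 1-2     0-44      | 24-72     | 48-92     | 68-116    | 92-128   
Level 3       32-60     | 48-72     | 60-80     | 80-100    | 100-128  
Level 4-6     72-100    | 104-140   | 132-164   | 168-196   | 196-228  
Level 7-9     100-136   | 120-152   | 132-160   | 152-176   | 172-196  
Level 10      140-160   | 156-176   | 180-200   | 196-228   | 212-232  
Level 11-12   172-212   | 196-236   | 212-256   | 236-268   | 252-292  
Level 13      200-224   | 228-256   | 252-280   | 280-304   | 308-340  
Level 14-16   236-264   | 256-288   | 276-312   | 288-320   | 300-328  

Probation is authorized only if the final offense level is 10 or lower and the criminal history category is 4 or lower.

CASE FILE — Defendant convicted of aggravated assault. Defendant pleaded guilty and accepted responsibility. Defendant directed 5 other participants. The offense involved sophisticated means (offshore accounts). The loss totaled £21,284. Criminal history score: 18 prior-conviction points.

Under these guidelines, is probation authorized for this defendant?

No

Base offense level for aggravated assault: 7.
R1 applies: 7 + 2 = 9.
R2 applies: 9 − 2 = 7.
R4 applies (level before this adjustment is 7 < 11, so +2): 7 + 2 = 9.
R5 applies (level before this adjustment is 9 < 12, so +1): 9 + 1 = 10.
Final offense level: 10.
Criminal history: 18 prior points → Category 5 (16+).
Level 10 falls in the 10 band.
Grid: Level 10 × Category 5 = 212-232 weeks.
Probation check: level 10 ≤ 10 and category 5 > 4 → not eligible.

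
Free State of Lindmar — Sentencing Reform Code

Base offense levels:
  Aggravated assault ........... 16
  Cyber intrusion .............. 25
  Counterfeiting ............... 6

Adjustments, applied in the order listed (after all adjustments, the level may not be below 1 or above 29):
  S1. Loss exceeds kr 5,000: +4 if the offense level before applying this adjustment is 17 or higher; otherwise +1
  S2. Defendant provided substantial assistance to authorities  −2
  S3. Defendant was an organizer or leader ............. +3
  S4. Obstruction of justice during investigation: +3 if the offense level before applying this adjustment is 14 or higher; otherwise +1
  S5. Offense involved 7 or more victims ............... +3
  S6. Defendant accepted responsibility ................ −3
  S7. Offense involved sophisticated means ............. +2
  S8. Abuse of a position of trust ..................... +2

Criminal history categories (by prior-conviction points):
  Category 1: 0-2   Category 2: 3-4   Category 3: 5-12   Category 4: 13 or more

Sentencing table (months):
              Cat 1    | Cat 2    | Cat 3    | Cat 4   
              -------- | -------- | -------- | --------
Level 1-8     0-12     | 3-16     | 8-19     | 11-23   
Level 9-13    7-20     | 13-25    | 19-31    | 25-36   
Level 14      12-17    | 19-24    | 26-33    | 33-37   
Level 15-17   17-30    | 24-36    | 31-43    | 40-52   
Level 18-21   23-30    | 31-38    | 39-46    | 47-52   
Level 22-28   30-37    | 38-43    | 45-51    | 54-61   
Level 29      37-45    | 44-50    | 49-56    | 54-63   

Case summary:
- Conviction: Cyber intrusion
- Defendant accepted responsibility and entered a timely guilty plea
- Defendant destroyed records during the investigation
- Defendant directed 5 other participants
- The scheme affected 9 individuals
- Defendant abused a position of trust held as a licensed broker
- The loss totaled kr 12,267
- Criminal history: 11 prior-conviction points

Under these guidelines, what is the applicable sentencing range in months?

49-56 months

Base offense level for cyber intrusion: 25.
S1 applies (level before this adjustment is 25 ≥ 17, so +4): 25 + 4 = 29.
S2 does not apply.
S3 applies: 29 + 3 = 32.
S4 applies (level before this adjustment is 32 ≥ 14, so +3): 32 + 3 = 35.
S5 applies: 35 + 3 = 38.
S6 applies: 38 − 3 = 35.
S7 does not apply.
S8 applies: 35 + 2 = 37.
Level 37 exceeds the maximum of 29; capped at 29.
Final offense level: 29.
Criminal history: 11 prior points → Category 3 (5-12).
Level 29 falls in the 29 band.
Grid: Level 29 × Category 3 = 49-56 months.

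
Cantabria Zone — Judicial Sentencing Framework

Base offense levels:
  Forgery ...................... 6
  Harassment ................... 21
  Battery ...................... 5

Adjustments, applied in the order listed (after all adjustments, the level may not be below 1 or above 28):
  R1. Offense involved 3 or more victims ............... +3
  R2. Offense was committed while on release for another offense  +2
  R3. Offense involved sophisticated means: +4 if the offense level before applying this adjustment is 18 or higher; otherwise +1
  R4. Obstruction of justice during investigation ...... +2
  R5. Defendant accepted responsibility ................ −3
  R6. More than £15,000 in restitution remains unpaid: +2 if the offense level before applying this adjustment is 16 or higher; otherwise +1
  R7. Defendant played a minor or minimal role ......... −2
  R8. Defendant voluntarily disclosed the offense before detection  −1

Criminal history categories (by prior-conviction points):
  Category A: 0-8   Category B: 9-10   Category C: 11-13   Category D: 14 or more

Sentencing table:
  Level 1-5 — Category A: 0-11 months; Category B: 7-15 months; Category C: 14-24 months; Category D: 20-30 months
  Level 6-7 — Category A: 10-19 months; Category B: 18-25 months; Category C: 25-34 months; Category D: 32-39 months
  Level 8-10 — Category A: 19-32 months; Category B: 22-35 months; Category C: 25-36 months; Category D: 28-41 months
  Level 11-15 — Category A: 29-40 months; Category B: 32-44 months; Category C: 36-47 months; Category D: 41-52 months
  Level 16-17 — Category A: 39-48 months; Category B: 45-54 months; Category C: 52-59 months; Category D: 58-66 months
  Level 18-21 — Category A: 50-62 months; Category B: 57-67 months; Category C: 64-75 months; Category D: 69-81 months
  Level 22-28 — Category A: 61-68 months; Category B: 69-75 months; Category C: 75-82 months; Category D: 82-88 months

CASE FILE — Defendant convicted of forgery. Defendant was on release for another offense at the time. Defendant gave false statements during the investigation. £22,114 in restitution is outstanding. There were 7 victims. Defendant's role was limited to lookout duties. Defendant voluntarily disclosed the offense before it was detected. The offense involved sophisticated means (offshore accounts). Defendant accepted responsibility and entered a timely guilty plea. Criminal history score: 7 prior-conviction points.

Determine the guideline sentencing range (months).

19-32 months

Base offense level for forgery: 6.
R1 applies: 6 + 3 = 9.
R2 applies: 9 + 2 = 11.
R3 applies (level before this adjustment is 11 < 18, so +1): 11 + 1 = 12.
R4 applies: 12 + 2 = 14.
R5 applies: 14 − 3 = 11.
R6 applies (level before this adjustment is 11 < 16, so +1): 11 + 1 = 12.
R7 applies: 12 − 2 = 10.
R8 applies: 10 − 1 = 9.
Final offense level: 9.
Criminal history: 7 prior points → Category A (0-8).
Level 9 falls in the 8-10 band.
Grid: Level 8-10 × Category A = 19-32 months.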